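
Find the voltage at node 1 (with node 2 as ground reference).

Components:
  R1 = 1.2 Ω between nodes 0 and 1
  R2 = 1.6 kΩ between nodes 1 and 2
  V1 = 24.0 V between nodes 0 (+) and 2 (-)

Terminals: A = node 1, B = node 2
Nodal analysis, taking node 2 as the 0 V reference.
Source V1 fixes V_0 = 24 V.
KCL at each unknown node (sum of currents leaving = 0; resistances in Ω):
  Node 1: (V_1 - 24)/1.2 + (V_1 - 0)/1600 = 0
Collecting terms: 0.834 × V_1 = 20  =>  V_1 = 23.98 V
The requested potential is V_1 = 23.98 V.

Final answer: V_1 = 23.98 V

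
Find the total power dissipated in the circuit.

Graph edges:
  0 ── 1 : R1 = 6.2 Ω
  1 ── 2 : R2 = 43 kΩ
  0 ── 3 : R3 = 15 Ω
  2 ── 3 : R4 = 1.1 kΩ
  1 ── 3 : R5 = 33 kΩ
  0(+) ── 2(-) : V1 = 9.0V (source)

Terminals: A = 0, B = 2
Nodal analysis, taking node 2 as the 0 V reference.
Source V1 fixes V_0 = 9 V.
KCL at each unknown node (sum of currents leaving = 0; resistances in Ω):
  Node 1: (V_1 - 9)/6.2 + (V_1 - 0)/43000 + (V_1 - V_3)/33000 = 0
  Node 3: (V_3 - 9)/15 + (V_3 - 0)/1100 + (V_3 - V_1)/33000 = 0
Collecting terms (coefficients in siemens):
  0.1613·V_1 - 0.0000303·V_3 = 1.452
  0.06761·V_3 - 0.0000303·V_1 = 0.6
Determinant D = (0.1613)(0.06761) - (-0.0000303)(-0.0000303) = 0.01091
V_1 = [(1.452)(0.06761) - (-0.0000303)(0.6)]/D = 8.999 V
V_3 = [(0.1613)(0.6) - (1.452)(-0.0000303)]/D = 8.879 V
Power in each resistor, P = (ΔV)²/R:
  P_R1 = (9 - 8.999)²/6.2 = 0.000000281 W
  P_R2 = (8.999 - 0)²/43000 = 0.001883 W
  P_R3 = (9 - 8.879)²/15 = 0.0009764 W
  P_R4 = (0 - 8.879)²/1100 = 0.07167 W
  P_R5 = (8.999 - 8.879)²/33000 = 0.0000004342 W
P_total = P_R1 + P_R2 + P_R3 + P_R4 + P_R5 = 0.07453 W

Final answer: 0.07453 W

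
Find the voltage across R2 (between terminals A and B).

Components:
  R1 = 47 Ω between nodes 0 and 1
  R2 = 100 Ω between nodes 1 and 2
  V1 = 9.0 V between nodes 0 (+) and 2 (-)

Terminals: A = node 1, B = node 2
R1 and R2 are in series across V1 (node 0 → node 1 → node 2), and the output A–B is taken across R2, so this is a voltage divider.
Series current: I = V1/(R1 + R2) = 9/(47 + 100) = 9/147 = 0.06122 A
V_R2 = I × R2 = V1 × R2/(R1 + R2) = 9 × 100/147 = 6.122 V

Final answer: 6.122 V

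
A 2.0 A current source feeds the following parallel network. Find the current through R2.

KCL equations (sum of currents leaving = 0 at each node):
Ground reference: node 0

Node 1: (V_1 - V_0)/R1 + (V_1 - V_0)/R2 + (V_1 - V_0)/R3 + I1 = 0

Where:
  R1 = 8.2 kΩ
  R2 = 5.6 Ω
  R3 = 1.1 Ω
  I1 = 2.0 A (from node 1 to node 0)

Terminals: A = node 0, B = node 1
All resistors sit directly between nodes 0 and 1, so they are in parallel and share one voltage V; the full source current 2 A splits among them.
1/R_par = 1/8200 + 1/5.6 + 1/1.1 = 1.088 S  =>  R_par = 0.9193 Ω
V = I × R_par = 2 × 0.9193 = 1.839 V
I_R2 = V/R2 = 1.839/5.6 = 0.3283 A

Final answer: 0.3283 A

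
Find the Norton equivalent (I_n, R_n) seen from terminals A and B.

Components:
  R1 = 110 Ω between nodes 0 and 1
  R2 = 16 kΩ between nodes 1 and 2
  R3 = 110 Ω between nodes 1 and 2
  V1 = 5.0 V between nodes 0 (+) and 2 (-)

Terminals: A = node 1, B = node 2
Find the Thévenin equivalent first; then I_n = V_th/R_th and R_n = R_th.
Step 1 — V_th is the open-circuit voltage V_A - V_B (nothing connected across the terminals).
Nodal analysis, taking node 2 as the 0 V reference.
Source V1 fixes V_0 = 5 V.
KCL at each unknown node (sum of currents leaving = 0; resistances in Ω):
  Node 1: (V_1 - 5)/110 + (V_1 - 0)/16000 + (V_1 - 0)/110 = 0
Collecting terms: 0.01824 × V_1 = 0.04545  =>  V_1 = 2.491 V
V_th = V_1 - V_2 = 2.491 - 0 = 2.491 V
Step 2 — R_th: zero the source — replace V1 by a short circuit (node 2 merges into node 0) — and find the resistance seen between A (node 1) and B (node 0).
Reduce the network between node 1 (A) and node 0 (B) by series/parallel combination:
  Rp1 = R1 ‖ R2 ‖ R3 (parallel, all between nodes 0 and 1) = 1/(1/110 + 1/16000 + 1/110) = 54.81 Ω
R_th = 54.81 Ω
I_n = V_th/R_th = 2.491/54.81 = 0.04545 A, and R_n = R_th = 54.81 Ω

Final answer: I_n = 0.04545 A, R_n = 54.81 Ω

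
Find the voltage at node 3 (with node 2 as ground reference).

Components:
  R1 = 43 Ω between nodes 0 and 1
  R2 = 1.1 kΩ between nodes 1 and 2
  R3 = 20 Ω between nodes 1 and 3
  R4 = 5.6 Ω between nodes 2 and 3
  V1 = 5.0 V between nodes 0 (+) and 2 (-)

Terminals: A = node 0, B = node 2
Nodal analysis, taking node 2 as the 0 V reference.
Source V1 fixes V_0 = 5 V.
KCL at each unknown node (sum of currents leaving = 0; resistances in Ω):
  Node 1: (V_1 - 5)/43 + (V_1 - 0)/1100 + (V_1 - V_3)/20 = 0
  Node 3: (V_3 - V_1)/20 + (V_3 - 0)/5.6 = 0
Collecting terms (coefficients in siemens):
  0.07416·V_1 - 0.05·V_3 = 0.1163
  0.2286·V_3 - 0.05·V_1 = 0
Determinant D = (0.07416)(0.2286) - (-0.05)(-0.05) = 0.01445
V_1 = [(0.1163)(0.2286) - (-0.05)(0)]/D = 1.839 V
V_3 = [(0.07416)(0) - (0.1163)(-0.05)]/D = 0.4023 V
The requested potential is V_3 = 0.4023 V.

Final answer: V_3 = 0.4023 V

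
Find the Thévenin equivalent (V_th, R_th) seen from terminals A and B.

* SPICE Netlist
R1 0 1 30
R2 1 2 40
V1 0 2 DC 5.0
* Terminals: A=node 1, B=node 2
Step 1 — V_th is the open-circuit voltage V_A - V_B (nothing connected across the terminals).
Nodal analysis, taking node 2 as the 0 V reference.
Source V1 fixes V_0 = 5 V.
KCL at each unknown node (sum of currents leaving = 0; resistances in Ω):
  Node 1: (V_1 - 5)/30 + (V_1 - 0)/40 = 0
Collecting terms: 0.05833 × V_1 = 0.1667  =>  V_1 = 2.857 V
V_th = V_1 - V_2 = 2.857 - 0 = 2.857 V
Step 2 — R_th: zero the source — replace V1 by a short circuit (node 2 merges into node 0) — and find the resistance seen between A (node 1) and B (node 0).
Reduce the network between node 1 (A) and node 0 (B) by series/parallel combination:
  Rp1 = R1 ‖ R2 (parallel, both between nodes 0 and 1) = 1/(1/30 + 1/40) = 17.14 Ω
R_th = 17.14 Ω

Final answer: V_th = 2.857 V, R_th = 17.14 Ω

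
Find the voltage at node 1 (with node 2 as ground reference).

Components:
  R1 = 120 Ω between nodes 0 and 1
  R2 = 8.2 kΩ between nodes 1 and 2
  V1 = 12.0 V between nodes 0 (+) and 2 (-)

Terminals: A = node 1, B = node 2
Nodal analysis, taking node 2 as the 0 V reference.
Source V1 fixes V_0 = 12 V.
KCL at each unknown node (sum of currents leaving = 0; resistances in Ω):
  Node 1: (V_1 - 12)/120 + (V_1 - 0)/8200 = 0
Collecting terms: 0.008455 × V_1 = 0.1  =>  V_1 = 11.83 V
The requested potential is V_1 = 11.83 V.

Final answer: V_1 = 11.83 V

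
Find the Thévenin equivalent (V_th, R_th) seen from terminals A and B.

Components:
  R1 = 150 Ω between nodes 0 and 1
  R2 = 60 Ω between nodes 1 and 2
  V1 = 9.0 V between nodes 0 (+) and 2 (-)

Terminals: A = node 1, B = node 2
Step 1 — V_th is the open-circuit voltage V_A - V_B (nothing connected across the terminals).
Nodal analysis, taking node 2 as the 0 V reference.
Source V1 fixes V_0 = 9 V.
KCL at each unknown node (sum of currents leaving = 0; resistances in Ω):
  Node 1: (V_1 - 9)/150 + (V_1 - 0)/60 = 0
Collecting terms: 0.02333 × V_1 = 0.06  =>  V_1 = 2.571 V
V_th = V_1 - V_2 = 2.571 - 0 = 2.571 V
Step 2 — R_th: zero the source — replace V1 by a short circuit (node 2 merges into node 0) — and find the resistance seen between A (node 1) and B (node 0).
Reduce the network between node 1 (A) and node 0 (B) by series/parallel combination:
  Rp1 = R1 ‖ R2 (parallel, both between nodes 0 and 1) = 1/(1/150 + 1/60) = 42.86 Ω
R_th = 42.86 Ω

Final answer: V_th = 2.571 V, R_th = 42.86 Ω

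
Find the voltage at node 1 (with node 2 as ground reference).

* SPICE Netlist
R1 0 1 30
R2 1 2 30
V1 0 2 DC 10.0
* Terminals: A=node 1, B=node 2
Nodal analysis, taking node 2 as the 0 V reference.
Source V1 fixes V_0 = 10 V.
KCL at each unknown node (sum of currents leaving = 0; resistances in Ω):
  Node 1: (V_1 - 10)/30 + (V_1 - 0)/30 = 0
Collecting terms: 0.06667 × V_1 = 0.3333  =>  V_1 = 5 V
The requested potential is V_1 = 5 V.

Final answer: V_1 = 5 V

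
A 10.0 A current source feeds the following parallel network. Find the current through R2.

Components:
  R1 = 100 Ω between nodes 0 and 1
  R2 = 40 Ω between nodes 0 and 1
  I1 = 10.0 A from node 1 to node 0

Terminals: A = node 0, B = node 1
All resistors sit directly between nodes 0 and 1, so they are in parallel and share one voltage V; the full source current 10 A splits among them.
1/R_par = 1/100 + 1/40 = 0.035 S  =>  R_par = 28.57 Ω
V = I × R_par = 10 × 28.57 = 285.7 V
I_R2 = V/R2 = 285.7/40 = 7.143 A

Final answer: 7.143 A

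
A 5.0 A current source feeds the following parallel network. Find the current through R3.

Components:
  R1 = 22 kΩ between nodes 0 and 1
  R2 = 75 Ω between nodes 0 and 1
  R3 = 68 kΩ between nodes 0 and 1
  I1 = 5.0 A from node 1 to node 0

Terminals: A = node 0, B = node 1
All resistors sit directly between nodes 0 and 1, so they are in parallel and share one voltage V; the full source current 5 A splits among them.
1/R_par = 1/22000 + 1/75 + 1/68000 = 0.01339 S  =>  R_par = 74.66 Ω
V = I × R_par = 5 × 74.66 = 373.3 V
I_R3 = V/R3 = 373.3/68000 = 0.00549 A

Final answer: 0.00549 A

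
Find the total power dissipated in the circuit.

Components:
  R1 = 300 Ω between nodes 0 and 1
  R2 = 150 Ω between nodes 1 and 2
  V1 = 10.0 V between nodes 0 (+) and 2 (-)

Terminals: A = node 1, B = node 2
Nodal analysis, taking node 2 as the 0 V reference.
Source V1 fixes V_0 = 10 V.
KCL at each unknown node (sum of currents leaving = 0; resistances in Ω):
  Node 1: (V_1 - 10)/300 + (V_1 - 0)/150 = 0
Collecting terms: 0.01 × V_1 = 0.03333  =>  V_1 = 3.333 V
Power in each resistor, P = (ΔV)²/R:
  P_R1 = (10 - 3.333)²/300 = 0.1481 W
  P_R2 = (3.333 - 0)²/150 = 0.07407 W
P_total = P_R1 + P_R2 = 0.2222 W

Final answer: 0.2222 W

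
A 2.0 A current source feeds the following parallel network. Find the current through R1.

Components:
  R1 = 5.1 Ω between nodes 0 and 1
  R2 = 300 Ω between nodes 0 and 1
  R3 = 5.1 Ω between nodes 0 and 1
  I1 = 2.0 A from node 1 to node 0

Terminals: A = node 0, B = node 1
All resistors sit directly between nodes 0 and 1, so they are in parallel and share one voltage V; the full source current 2 A splits among them.
1/R_par = 1/5.1 + 1/300 + 1/5.1 = 0.3955 S  =>  R_par = 2.529 Ω
V = I × R_par = 2 × 2.529 = 5.057 V
I_R1 = V/R1 = 5.057/5.1 = 0.9916 A

Final answer: 0.9916 A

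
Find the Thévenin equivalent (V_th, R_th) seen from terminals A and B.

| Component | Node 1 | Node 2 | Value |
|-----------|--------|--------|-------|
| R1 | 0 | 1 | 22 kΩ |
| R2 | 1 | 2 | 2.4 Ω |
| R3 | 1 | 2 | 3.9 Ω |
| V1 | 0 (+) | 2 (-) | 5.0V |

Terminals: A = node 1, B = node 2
Step 1 — V_th is the open-circuit voltage V_A - V_B (nothing connected across the terminals).
Nodal analysis, taking node 2 as the 0 V reference.
Source V1 fixes V_0 = 5 V.
KCL at each unknown node (sum of currents leaving = 0; resistances in Ω):
  Node 1: (V_1 - 5)/22000 + (V_1 - 0)/2.4 + (V_1 - 0)/3.9 = 0
Collecting terms: 0.6731 × V_1 = 0.0002273  =>  V_1 = 0.0003376 V
V_th = V_1 - V_2 = 0.0003376 - 0 = 0.0003376 V
Step 2 — R_th: zero the source — replace V1 by a short circuit (node 2 merges into node 0) — and find the resistance seen between A (node 1) and B (node 0).
Reduce the network between node 1 (A) and node 0 (B) by series/parallel combination:
  Rp1 = R1 ‖ R2 ‖ R3 (parallel, all between nodes 0 and 1) = 1/(1/22000 + 1/2.4 + 1/3.9) = 1.486 Ω
R_th = 1.486 Ω

Final answer: V_th = 0.0003376 V, R_th = 1.486 Ω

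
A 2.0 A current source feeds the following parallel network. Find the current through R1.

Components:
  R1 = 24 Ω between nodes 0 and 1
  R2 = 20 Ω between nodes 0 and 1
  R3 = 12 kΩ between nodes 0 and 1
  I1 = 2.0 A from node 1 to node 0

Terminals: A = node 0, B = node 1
All resistors sit directly between nodes 0 and 1, so they are in parallel and share one voltage V; the full source current 2 A splits among them.
1/R_par = 1/24 + 1/20 + 1/12000 = 0.09175 S  =>  R_par = 10.9 Ω
V = I × R_par = 2 × 10.9 = 21.8 V
I_R1 = V/R1 = 21.8/24 = 0.9083 A

Final answer: 0.9083 A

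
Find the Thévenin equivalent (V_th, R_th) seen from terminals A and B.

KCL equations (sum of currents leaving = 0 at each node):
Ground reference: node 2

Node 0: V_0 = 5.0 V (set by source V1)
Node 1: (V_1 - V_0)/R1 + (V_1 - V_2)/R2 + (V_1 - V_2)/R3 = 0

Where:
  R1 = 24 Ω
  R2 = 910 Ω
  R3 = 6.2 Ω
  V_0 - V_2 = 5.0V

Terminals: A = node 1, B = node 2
Step 1 — V_th is the open-circuit voltage V_A - V_B (nothing connected across the terminals).
Nodal analysis, taking node 2 as the 0 V reference.
Source V1 fixes V_0 = 5 V.
KCL at each unknown node (sum of currents leaving = 0; resistances in Ω):
  Node 1: (V_1 - 5)/24 + (V_1 - 0)/910 + (V_1 - 0)/6.2 = 0
Collecting terms: 0.2041 × V_1 = 0.2083  =>  V_1 = 1.021 V
V_th = V_1 - V_2 = 1.021 - 0 = 1.021 V
Step 2 — R_th: zero the source — replace V1 by a short circuit (node 2 merges into node 0) — and find the resistance seen between A (node 1) and B (node 0).
Reduce the network between node 1 (A) and node 0 (B) by series/parallel combination:
  Rp1 = R1 ‖ R2 ‖ R3 (parallel, all between nodes 0 and 1) = 1/(1/24 + 1/910 + 1/6.2) = 4.901 Ω
R_th = 4.901 Ω

Final answer: V_th = 1.021 V, R_th = 4.901 Ω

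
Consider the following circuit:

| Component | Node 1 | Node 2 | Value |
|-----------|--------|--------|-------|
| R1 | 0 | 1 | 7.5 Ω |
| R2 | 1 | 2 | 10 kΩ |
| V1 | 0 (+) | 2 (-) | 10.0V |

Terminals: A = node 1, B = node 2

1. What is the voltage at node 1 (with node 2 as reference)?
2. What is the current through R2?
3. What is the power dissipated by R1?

Nodal analysis, taking node 2 as the 0 V reference.
Source V1 fixes V_0 = 10 V.
KCL at each unknown node (sum of currents leaving = 0; resistances in Ω):
  Node 1: (V_1 - 10)/7.5 + (V_1 - 0)/10000 = 0
Collecting terms: 0.1334 × V_1 = 1.333  =>  V_1 = 9.993 V
Part 1:
  Read off the nodal solution: V_1 = 9.993 V
Part 2:
  I_R2 = (V_1 - V_2)/R2 = (9.993 - 0)/10000 = 0.0009993 A
  Magnitude: I_R2 = 0.0009993 A
Part 3:
  I_R1 = (V_0 - V_1)/R1 = (10 - 9.993)/7.5 = 0.0009993 A
  P_R1 = I_R1² × R1 = (0.0009993)² × 7.5 = 0.000007489 W

Final answers:
1. V_1 = 9.993 V
2. I_R2 = 0.0009993 A
3. P_R1 = 7.489e-06 W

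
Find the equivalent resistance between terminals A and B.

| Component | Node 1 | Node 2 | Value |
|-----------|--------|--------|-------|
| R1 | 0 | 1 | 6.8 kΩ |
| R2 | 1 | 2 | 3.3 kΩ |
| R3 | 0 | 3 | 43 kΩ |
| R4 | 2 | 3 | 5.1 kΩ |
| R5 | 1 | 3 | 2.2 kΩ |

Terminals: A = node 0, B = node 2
The network is not a plain series/parallel combination. Inject a 1 A test current into terminal A (node 0) and return it from terminal B (node 2); then R_eq = V_A / (1 A).
Nodal analysis, taking node 2 as the 0 V reference.
Current source I_test pushes 1 A into node 0 and draws it out of node 2.
KCL at each unknown node (sum of currents leaving = 0; resistances in Ω):
  Node 0: (V_0 - V_1)/6800 + (V_0 - V_3)/43000 - 1 = 0
  Node 1: (V_1 - V_0)/6800 + (V_1 - 0)/3300 + (V_1 - V_3)/2200 = 0
  Node 3: (V_3 - V_0)/43000 + (V_3 - V_1)/2200 + (V_3 - 0)/5100 = 0
Collecting terms (coefficients in siemens):
  0.0001703·V_0 - 0.0001471·V_1 - 0.00002326·V_3 = 1
  0.0009046·V_1 - 0.0001471·V_0 - 0.0004545·V_3 = 0
  0.0006739·V_3 - 0.00002326·V_0 - 0.0004545·V_1 = 0
Solving these 3 simultaneous equations (Gaussian elimination) gives:
  V_0 = 7986 V, V_1 = 2173 V, V_3 = 1741 V
R_eq = V_0 / 1 A = 7986 Ω = 7.986 kΩ

Final answer: 7.986 kΩ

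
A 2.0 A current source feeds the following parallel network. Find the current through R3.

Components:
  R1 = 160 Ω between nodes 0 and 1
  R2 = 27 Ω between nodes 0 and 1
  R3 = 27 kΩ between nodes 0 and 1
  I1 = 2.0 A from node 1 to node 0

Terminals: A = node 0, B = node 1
All resistors sit directly between nodes 0 and 1, so they are in parallel and share one voltage V; the full source current 2 A splits among them.
1/R_par = 1/160 + 1/27 + 1/27000 = 0.04332 S  =>  R_par = 23.08 Ω
V = I × R_par = 2 × 23.08 = 46.16 V
I_R3 = V/R3 = 46.16/27000 = 0.00171 A

Final answer: 0.00171 A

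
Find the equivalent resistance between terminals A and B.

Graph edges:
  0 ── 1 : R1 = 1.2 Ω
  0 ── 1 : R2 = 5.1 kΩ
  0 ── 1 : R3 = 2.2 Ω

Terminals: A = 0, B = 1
Reduce the network between node 0 (A) and node 1 (B) by series/parallel combination:
  Rp1 = R1 ‖ R2 ‖ R3 (parallel, all between nodes 0 and 1) = 1/(1/1.2 + 1/5100 + 1/2.2) = 0.7764 Ω
R_eq = 0.7764 Ω

Final answer: 0.7764 Ω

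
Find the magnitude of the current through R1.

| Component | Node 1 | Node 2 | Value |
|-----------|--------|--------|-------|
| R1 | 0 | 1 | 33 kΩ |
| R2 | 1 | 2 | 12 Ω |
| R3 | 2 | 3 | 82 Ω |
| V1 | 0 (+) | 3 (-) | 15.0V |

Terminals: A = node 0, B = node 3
Nodal analysis, taking node 3 as the 0 V reference.
Source V1 fixes V_0 = 15 V.
KCL at each unknown node (sum of currents leaving = 0; resistances in Ω):
  Node 1: (V_1 - 15)/33000 + (V_1 - V_2)/12 = 0
  Node 2: (V_2 - V_1)/12 + (V_2 - 0)/82 = 0
Collecting terms (coefficients in siemens):
  0.08336·V_1 - 0.08333·V_2 = 0.0004545
  0.09553·V_2 - 0.08333·V_1 = 0
Determinant D = (0.08336)(0.09553) - (-0.08333)(-0.08333) = 0.001019
V_1 = [(0.0004545)(0.09553) - (-0.08333)(0)]/D = 0.04261 V
V_2 = [(0.08336)(0) - (0.0004545)(-0.08333)]/D = 0.03717 V
I_R1 = (V_0 - V_1)/R1 = (15 - 0.04261)/33000 = 0.0004533 A
|I_R1| = 0.0004533 A

Final answer: |I_R1| = 0.0004533 A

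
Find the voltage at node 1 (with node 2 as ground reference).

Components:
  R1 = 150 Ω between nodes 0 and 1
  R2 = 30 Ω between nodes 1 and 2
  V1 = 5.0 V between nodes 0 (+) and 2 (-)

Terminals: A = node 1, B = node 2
Nodal analysis, taking node 2 as the 0 V reference.
Source V1 fixes V_0 = 5 V.
KCL at each unknown node (sum of currents leaving = 0; resistances in Ω):
  Node 1: (V_1 - 5)/150 + (V_1 - 0)/30 = 0
Collecting terms: 0.04 × V_1 = 0.03333  =>  V_1 = 0.8333 V
The requested potential is V_1 = 0.8333 V.

Final answer: V_1 = 0.8333 V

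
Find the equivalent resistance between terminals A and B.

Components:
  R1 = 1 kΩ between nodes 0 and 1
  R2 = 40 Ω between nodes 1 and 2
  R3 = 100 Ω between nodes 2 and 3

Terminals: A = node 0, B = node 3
Reduce the network between node 0 (A) and node 3 (B) by series/parallel combination:
  Rs1 = R1 + R2 (series, joined only at node 1) = 1000 + 40 = 1040 Ω
  Rs2 = R3 + Rs1 (series, joined only at node 2) = 100 + 1040 = 1140 Ω
R_eq = 1.14 kΩ

Final answer: 1.14 kΩ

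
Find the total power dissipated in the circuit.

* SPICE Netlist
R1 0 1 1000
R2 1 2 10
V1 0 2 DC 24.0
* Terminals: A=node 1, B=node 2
Nodal analysis, taking node 2 as the 0 V reference.
Source V1 fixes V_0 = 24 V.
KCL at each unknown node (sum of currents leaving = 0; resistances in Ω):
  Node 1: (V_1 - 24)/1000 + (V_1 - 0)/10 = 0
Collecting terms: 0.101 × V_1 = 0.024  =>  V_1 = 0.2376 V
Power in each resistor, P = (ΔV)²/R:
  P_R1 = (24 - 0.2376)²/1000 = 0.5647 W
  P_R2 = (0.2376 - 0)²/10 = 0.005647 W
P_total = P_R1 + P_R2 = 0.5703 W

Final answer: 0.5703 W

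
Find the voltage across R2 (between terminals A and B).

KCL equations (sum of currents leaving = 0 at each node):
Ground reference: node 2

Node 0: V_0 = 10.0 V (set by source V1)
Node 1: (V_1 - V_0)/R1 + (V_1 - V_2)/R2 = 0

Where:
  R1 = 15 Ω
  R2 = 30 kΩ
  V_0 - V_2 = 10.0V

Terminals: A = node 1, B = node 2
R1 and R2 are in series across V1 (node 0 → node 1 → node 2), and the output A–B is taken across R2, so this is a voltage divider.
Series current: I = V1/(R1 + R2) = 10/(15 + 30000) = 10/30020 = 0.0003332 A
V_R2 = I × R2 = V1 × R2/(R1 + R2) = 10 × 30000/30020 = 9.995 V

Final answer: 9.995 V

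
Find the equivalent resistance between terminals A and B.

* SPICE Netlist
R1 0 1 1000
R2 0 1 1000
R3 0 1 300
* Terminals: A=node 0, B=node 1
Reduce the network between node 0 (A) and node 1 (B) by series/parallel combination:
  Rp1 = R1 ‖ R2 ‖ R3 (parallel, all between nodes 0 and 1) = 1/(1/1000 + 1/1000 + 1/300) = 187.5 Ω
R_eq = 187.5 Ω

Final answer: 187.5 Ω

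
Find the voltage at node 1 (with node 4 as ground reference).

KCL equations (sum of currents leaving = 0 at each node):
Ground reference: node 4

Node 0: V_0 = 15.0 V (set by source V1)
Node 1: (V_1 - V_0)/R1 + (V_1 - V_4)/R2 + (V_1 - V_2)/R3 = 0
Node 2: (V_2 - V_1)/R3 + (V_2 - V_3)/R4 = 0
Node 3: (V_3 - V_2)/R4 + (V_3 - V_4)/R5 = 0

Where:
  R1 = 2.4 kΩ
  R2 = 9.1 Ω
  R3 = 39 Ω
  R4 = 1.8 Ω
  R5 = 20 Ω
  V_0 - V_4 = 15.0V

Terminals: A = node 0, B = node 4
Nodal analysis, taking node 4 as the 0 V reference.
Source V1 fixes V_0 = 15 V.
KCL at each unknown node (sum of currents leaving = 0; resistances in Ω):
  Node 1: (V_1 - 15)/2400 + (V_1 - 0)/9.1 + (V_1 - V_2)/39 = 0
  Node 2: (V_2 - V_1)/39 + (V_2 - V_3)/1.8 = 0
  Node 3: (V_3 - V_2)/1.8 + (V_3 - 0)/20 = 0
Collecting terms (coefficients in siemens):
  0.1359·V_1 - 0.02564·V_2 = 0.00625
  0.5812·V_2 - 0.02564·V_1 - 0.5556·V_3 = 0
  0.6056·V_3 - 0.5556·V_2 = 0
Solving these 3 simultaneous equations (Gaussian elimination) gives:
  V_1 = 0.04931 V, V_2 = 0.01768 V, V_3 = 0.01622 V
The requested potential is V_1 = 0.04931 V.

Final answer: V_1 = 0.04931 V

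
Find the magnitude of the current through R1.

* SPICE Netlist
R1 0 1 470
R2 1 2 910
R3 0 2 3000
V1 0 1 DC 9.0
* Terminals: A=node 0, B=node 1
Nodal analysis, taking node 1 as the 0 V reference.
Source V1 fixes V_0 = 9 V.
KCL at each unknown node (sum of currents leaving = 0; resistances in Ω):
  Node 2: (V_2 - 0)/910 + (V_2 - 9)/3000 = 0
Collecting terms: 0.001432 × V_2 = 0.003  =>  V_2 = 2.095 V
I_R1 = (V_0 - V_1)/R1 = (9 - 0)/470 = 0.01915 A
|I_R1| = 0.01915 A

Final answer: |I_R1| = 0.01915 A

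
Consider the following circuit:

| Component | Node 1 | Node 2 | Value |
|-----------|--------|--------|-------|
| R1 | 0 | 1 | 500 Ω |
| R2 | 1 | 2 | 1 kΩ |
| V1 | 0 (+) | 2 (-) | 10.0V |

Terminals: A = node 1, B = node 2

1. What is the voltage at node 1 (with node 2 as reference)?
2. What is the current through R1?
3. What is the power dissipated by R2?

Nodal analysis, taking node 2 as the 0 V reference.
Source V1 fixes V_0 = 10 V.
KCL at each unknown node (sum of currents leaving = 0; resistances in Ω):
  Node 1: (V_1 - 10)/500 + (V_1 - 0)/1000 = 0
Collecting terms: 0.003 × V_1 = 0.02  =>  V_1 = 6.667 V
Part 1:
  Read off the nodal solution: V_1 = 6.667 V
Part 2:
  I_R1 = (V_0 - V_1)/R1 = (10 - 6.667)/500 = 0.006667 A
  Magnitude: I_R1 = 0.006667 A
Part 3:
  I_R2 = (V_1 - V_2)/R2 = (6.667 - 0)/1000 = 0.006667 A
  P_R2 = I_R2² × R2 = (0.006667)² × 1000 = 0.04444 W

Final answers:
1. V_1 = 6.667 V
2. I_R1 = 0.006667 A
3. P_R2 = 0.04444 W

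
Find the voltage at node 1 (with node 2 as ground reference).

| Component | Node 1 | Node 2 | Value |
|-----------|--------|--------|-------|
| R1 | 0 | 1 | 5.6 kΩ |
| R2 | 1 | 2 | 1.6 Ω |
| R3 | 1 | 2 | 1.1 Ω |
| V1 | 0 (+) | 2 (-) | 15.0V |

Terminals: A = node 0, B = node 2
Nodal analysis, taking node 2 as the 0 V reference.
Source V1 fixes V_0 = 15 V.
KCL at each unknown node (sum of currents leaving = 0; resistances in Ω):
  Node 1: (V_1 - 15)/5600 + (V_1 - 0)/1.6 + (V_1 - 0)/1.1 = 0
Collecting terms: 1.534 × V_1 = 0.002679  =>  V_1 = 0.001746 V
The requested potential is V_1 = 0.001746 V.

Final answer: V_1 = 0.001746 V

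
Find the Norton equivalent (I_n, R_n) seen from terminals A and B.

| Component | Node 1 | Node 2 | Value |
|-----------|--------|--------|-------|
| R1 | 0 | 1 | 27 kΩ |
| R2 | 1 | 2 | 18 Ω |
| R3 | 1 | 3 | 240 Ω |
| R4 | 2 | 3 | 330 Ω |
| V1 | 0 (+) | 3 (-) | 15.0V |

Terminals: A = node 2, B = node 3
Find the Thévenin equivalent first; then I_n = V_th/R_th and R_n = R_th.
Step 1 — V_th is the open-circuit voltage V_A - V_B (nothing connected across the terminals).
Nodal analysis, taking node 3 as the 0 V reference.
Source V1 fixes V_0 = 15 V.
KCL at each unknown node (sum of currents leaving = 0; resistances in Ω):
  Node 1: (V_1 - 15)/27000 + (V_1 - V_2)/18 + (V_1 - 0)/240 = 0
  Node 2: (V_2 - V_1)/18 + (V_2 - 0)/330 = 0
Collecting terms (coefficients in siemens):
  0.05976·V_1 - 0.05556·V_2 = 0.0005556
  0.05859·V_2 - 0.05556·V_1 = 0
Determinant D = (0.05976)(0.05859) - (-0.05556)(-0.05556) = 0.0004146
V_1 = [(0.0005556)(0.05859) - (-0.05556)(0)]/D = 0.0785 V
V_2 = [(0.05976)(0) - (0.0005556)(-0.05556)]/D = 0.07444 V
V_th = V_2 - V_3 = 0.07444 - 0 = 0.07444 V
Step 2 — R_th: zero the source — replace V1 by a short circuit (node 3 merges into node 0) — and find the resistance seen between A (node 2) and B (node 0).
Reduce the network between node 2 (A) and node 0 (B) by series/parallel combination:
  Rp1 = R1 ‖ R3 (parallel, both between nodes 0 and 1) = 1/(1/27000 + 1/240) = 237.9 Ω
  Rs1 = R2 + Rp1 (series, joined only at node 1) = 18 + 237.9 = 255.9 Ω
  Rp2 = R4 ‖ Rs1 (parallel, both between nodes 0 and 2) = 1/(1/330 + 1/255.9) = 144.1 Ω
R_th = 144.1 Ω
I_n = V_th/R_th = 0.07444/144.1 = 0.0005165 A, and R_n = R_th = 144.1 Ω

Final answer: I_n = 0.0005165 A, R_n = 144.1 Ω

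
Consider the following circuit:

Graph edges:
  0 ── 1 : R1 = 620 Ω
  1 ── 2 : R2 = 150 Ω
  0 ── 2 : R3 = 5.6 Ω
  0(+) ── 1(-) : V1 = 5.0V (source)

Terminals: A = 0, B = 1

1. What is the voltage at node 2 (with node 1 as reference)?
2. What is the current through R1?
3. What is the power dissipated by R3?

Nodal analysis, taking node 1 as the 0 V reference.
Source V1 fixes V_0 = 5 V.
KCL at each unknown node (sum of currents leaving = 0; resistances in Ω):
  Node 2: (V_2 - 0)/150 + (V_2 - 5)/5.6 = 0
Collecting terms: 0.1852 × V_2 = 0.8929  =>  V_2 = 4.82 V
Part 1:
  Read off the nodal solution: V_2 = 4.82 V
Part 2:
  I_R1 = (V_0 - V_1)/R1 = (5 - 0)/620 = 0.008065 A
  Magnitude: I_R1 = 0.008065 A
Part 3:
  I_R3 = (V_0 - V_2)/R3 = (5 - 4.82)/5.6 = 0.03213 A
  P_R3 = I_R3² × R3 = (0.03213)² × 5.6 = 0.005782 W

Final answers:
1. V_2 = 4.82 V
2. I_R1 = 0.008065 A
3. P_R3 = 0.005782 W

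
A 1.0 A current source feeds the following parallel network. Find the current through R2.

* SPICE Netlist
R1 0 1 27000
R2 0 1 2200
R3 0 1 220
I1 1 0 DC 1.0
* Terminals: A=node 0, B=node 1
All resistors sit directly between nodes 0 and 1, so they are in parallel and share one voltage V; the full source current 1 A splits among them.
1/R_par = 1/27000 + 1/2200 + 1/220 = 0.005037 S  =>  R_par = 198.5 Ω
V = I × R_par = 1 × 198.5 = 198.5 V
I_R2 = V/R2 = 198.5/2200 = 0.09024 A

Final answer: 0.09024 A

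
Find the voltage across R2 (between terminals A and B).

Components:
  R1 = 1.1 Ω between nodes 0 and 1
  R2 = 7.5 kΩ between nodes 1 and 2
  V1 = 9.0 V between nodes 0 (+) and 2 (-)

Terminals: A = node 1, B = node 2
R1 and R2 are in series across V1 (node 0 → node 1 → node 2), and the output A–B is taken across R2, so this is a voltage divider.
Series current: I = V1/(R1 + R2) = 9/(1.1 + 7500) = 9/7501 = 0.0012 A
V_R2 = I × R2 = V1 × R2/(R1 + R2) = 9 × 7500/7501 = 8.999 V

Final answer: 8.999 V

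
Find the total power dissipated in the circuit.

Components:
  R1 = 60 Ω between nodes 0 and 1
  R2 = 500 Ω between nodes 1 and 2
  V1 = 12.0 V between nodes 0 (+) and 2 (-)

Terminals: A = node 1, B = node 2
Nodal analysis, taking node 2 as the 0 V reference.
Source V1 fixes V_0 = 12 V.
KCL at each unknown node (sum of currents leaving = 0; resistances in Ω):
  Node 1: (V_1 - 12)/60 + (V_1 - 0)/500 = 0
Collecting terms: 0.01867 × V_1 = 0.2  =>  V_1 = 10.71 V
Power in each resistor, P = (ΔV)²/R:
  P_R1 = (12 - 10.71)²/60 = 0.02755 W
  P_R2 = (10.71 - 0)²/500 = 0.2296 W
P_total = P_R1 + P_R2 = 0.2571 W

Final answer: 0.2571 W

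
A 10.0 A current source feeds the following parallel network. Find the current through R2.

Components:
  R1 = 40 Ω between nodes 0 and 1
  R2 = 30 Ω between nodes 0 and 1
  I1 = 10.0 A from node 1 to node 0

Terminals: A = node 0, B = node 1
All resistors sit directly between nodes 0 and 1, so they are in parallel and share one voltage V; the full source current 10 A splits among them.
1/R_par = 1/40 + 1/30 = 0.05833 S  =>  R_par = 17.14 Ω
V = I × R_par = 10 × 17.14 = 171.4 V
I_R2 = V/R2 = 171.4/30 = 5.714 A

Final answer: 5.714 A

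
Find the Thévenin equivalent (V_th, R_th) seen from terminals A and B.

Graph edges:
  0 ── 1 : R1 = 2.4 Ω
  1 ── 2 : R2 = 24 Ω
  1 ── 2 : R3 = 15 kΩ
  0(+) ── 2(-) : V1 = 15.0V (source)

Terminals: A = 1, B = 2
Step 1 — V_th is the open-circuit voltage V_A - V_B (nothing connected across the terminals).
Nodal analysis, taking node 2 as the 0 V reference.
Source V1 fixes V_0 = 15 V.
KCL at each unknown node (sum of currents leaving = 0; resistances in Ω):
  Node 1: (V_1 - 15)/2.4 + (V_1 - 0)/24 + (V_1 - 0)/15000 = 0
Collecting terms: 0.4584 × V_1 = 6.25  =>  V_1 = 13.63 V
V_th = V_1 - V_2 = 13.63 - 0 = 13.63 V
Step 2 — R_th: zero the source — replace V1 by a short circuit (node 2 merges into node 0) — and find the resistance seen between A (node 1) and B (node 0).
Reduce the network between node 1 (A) and node 0 (B) by series/parallel combination:
  Rp1 = R1 ‖ R2 ‖ R3 (parallel, all between nodes 0 and 1) = 1/(1/2.4 + 1/24 + 1/15000) = 2.182 Ω
R_th = 2.182 Ω

Final answer: V_th = 13.63 V, R_th = 2.182 Ω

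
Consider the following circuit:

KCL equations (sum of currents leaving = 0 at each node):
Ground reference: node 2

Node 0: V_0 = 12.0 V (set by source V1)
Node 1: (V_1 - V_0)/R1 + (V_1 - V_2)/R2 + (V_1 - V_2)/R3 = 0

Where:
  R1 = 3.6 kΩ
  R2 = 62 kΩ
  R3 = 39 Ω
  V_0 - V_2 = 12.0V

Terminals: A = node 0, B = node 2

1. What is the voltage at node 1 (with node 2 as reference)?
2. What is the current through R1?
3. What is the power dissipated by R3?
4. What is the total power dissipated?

Nodal analysis, taking node 2 as the 0 V reference.
Source V1 fixes V_0 = 12 V.
KCL at each unknown node (sum of currents leaving = 0; resistances in Ω):
  Node 1: (V_1 - 12)/3600 + (V_1 - 0)/62000 + (V_1 - 0)/39 = 0
Collecting terms: 0.02593 × V_1 = 0.003333  =>  V_1 = 0.1285 V
Part 1:
  Read off the nodal solution: V_1 = 0.1285 V
Part 2:
  I_R1 = (V_0 - V_1)/R1 = (12 - 0.1285)/3600 = 0.003298 A
  Magnitude: I_R1 = 0.003298 A
Part 3:
  I_R3 = (V_1 - V_2)/R3 = (0.1285 - 0)/39 = 0.003296 A
  P_R3 = I_R3² × R3 = (0.003296)² × 39 = 0.0004236 W
Part 4:
  Power in each resistor, P = (ΔV)²/R:
    P_R1 = (12 - 0.1285)²/3600 = 0.03915 W
    P_R2 = (0.1285 - 0)²/62000 = 0.0000002664 W
    P_R3 = (0.1285 - 0)²/39 = 0.0004236 W
  P_total = P_R1 + P_R2 + P_R3 = 0.03957 W

Final answers:
1. V_1 = 0.1285 V
2. I_R1 = 0.003298 A
3. P_R3 = 0.0004236 W
4. P_total = 0.03957 W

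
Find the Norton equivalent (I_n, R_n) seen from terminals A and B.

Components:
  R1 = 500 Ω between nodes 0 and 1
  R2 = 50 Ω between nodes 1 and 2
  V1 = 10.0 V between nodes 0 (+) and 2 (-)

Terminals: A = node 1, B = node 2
Find the Thévenin equivalent first; then I_n = V_th/R_th and R_n = R_th.
Step 1 — V_th is the open-circuit voltage V_A - V_B (nothing connected across the terminals).
Nodal analysis, taking node 2 as the 0 V reference.
Source V1 fixes V_0 = 10 V.
KCL at each unknown node (sum of currents leaving = 0; resistances in Ω):
  Node 1: (V_1 - 10)/500 + (V_1 - 0)/50 = 0
Collecting terms: 0.022 × V_1 = 0.02  =>  V_1 = 0.9091 V
V_th = V_1 - V_2 = 0.9091 - 0 = 0.9091 V
Step 2 — R_th: zero the source — replace V1 by a short circuit (node 2 merges into node 0) — and find the resistance seen between A (node 1) and B (node 0).
Reduce the network between node 1 (A) and node 0 (B) by series/parallel combination:
  Rp1 = R1 ‖ R2 (parallel, both between nodes 0 and 1) = 1/(1/500 + 1/50) = 45.45 Ω
R_th = 45.45 Ω
I_n = V_th/R_th = 0.9091/45.45 = 0.02 A, and R_n = R_th = 45.45 Ω

Final answer: I_n = 0.02 A, R_n = 45.45 Ω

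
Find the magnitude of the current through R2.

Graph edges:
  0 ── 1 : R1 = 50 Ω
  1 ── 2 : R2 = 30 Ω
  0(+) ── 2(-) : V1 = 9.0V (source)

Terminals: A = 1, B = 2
Nodal analysis, taking node 2 as the 0 V reference.
Source V1 fixes V_0 = 9 V.
KCL at each unknown node (sum of currents leaving = 0; resistances in Ω):
  Node 1: (V_1 - 9)/50 + (V_1 - 0)/30 = 0
Collecting terms: 0.05333 × V_1 = 0.18  =>  V_1 = 3.375 V
I_R2 = (V_1 - V_2)/R2 = (3.375 - 0)/30 = 0.1125 A
|I_R2| = 0.1125 A

Final answer: |I_R2| = 0.1125 A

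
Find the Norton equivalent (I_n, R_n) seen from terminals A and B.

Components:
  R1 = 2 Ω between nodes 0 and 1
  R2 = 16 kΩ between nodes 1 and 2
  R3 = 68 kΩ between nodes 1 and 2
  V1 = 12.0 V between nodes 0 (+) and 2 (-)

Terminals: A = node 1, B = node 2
Find the Thévenin equivalent first; then I_n = V_th/R_th and R_n = R_th.
Step 1 — V_th is the open-circuit voltage V_A - V_B (nothing connected across the terminals).
Nodal analysis, taking node 2 as the 0 V reference.
Source V1 fixes V_0 = 12 V.
KCL at each unknown node (sum of currents leaving = 0; resistances in Ω):
  Node 1: (V_1 - 12)/2 + (V_1 - 0)/16000 + (V_1 - 0)/68000 = 0
Collecting terms: 0.5001 × V_1 = 6  =>  V_1 = 12 V
V_th = V_1 - V_2 = 12 - 0 = 12 V
Step 2 — R_th: zero the source — replace V1 by a short circuit (node 2 merges into node 0) — and find the resistance seen between A (node 1) and B (node 0).
Reduce the network between node 1 (A) and node 0 (B) by series/parallel combination:
  Rp1 = R1 ‖ R2 ‖ R3 (parallel, all between nodes 0 and 1) = 1/(1/2 + 1/16000 + 1/68000) = 2 Ω
R_th = 2 Ω
I_n = V_th/R_th = 12/2 = 6 A, and R_n = R_th = 2 Ω

Final answer: I_n = 6 A, R_n = 2 Ω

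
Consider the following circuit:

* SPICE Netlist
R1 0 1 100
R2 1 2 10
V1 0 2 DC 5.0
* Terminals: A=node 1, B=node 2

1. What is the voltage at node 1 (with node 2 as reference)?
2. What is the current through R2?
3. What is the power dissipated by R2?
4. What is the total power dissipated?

Nodal analysis, taking node 2 as the 0 V reference.
Source V1 fixes V_0 = 5 V.
KCL at each unknown node (sum of currents leaving = 0; resistances in Ω):
  Node 1: (V_1 - 5)/100 + (V_1 - 0)/10 = 0
Collecting terms: 0.11 × V_1 = 0.05  =>  V_1 = 0.4545 V
Part 1:
  Read off the nodal solution: V_1 = 0.4545 V
Part 2:
  I_R2 = (V_1 - V_2)/R2 = (0.4545 - 0)/10 = 0.04545 A
  Magnitude: I_R2 = 0.04545 A
Part 3:
  I_R2 = (V_1 - V_2)/R2 = (0.4545 - 0)/10 = 0.04545 A
  P_R2 = I_R2² × R2 = (0.04545)² × 10 = 0.02066 W
Part 4:
  Power in each resistor, P = (ΔV)²/R:
    P_R1 = (5 - 0.4545)²/100 = 0.2066 W
    P_R2 = (0.4545 - 0)²/10 = 0.02066 W
  P_total = P_R1 + P_R2 = 0.2273 W

Final answers:
1. V_1 = 0.4545 V
2. I_R2 = 0.04545 A
3. P_R2 = 0.02066 W
4. P_total = 0.2273 W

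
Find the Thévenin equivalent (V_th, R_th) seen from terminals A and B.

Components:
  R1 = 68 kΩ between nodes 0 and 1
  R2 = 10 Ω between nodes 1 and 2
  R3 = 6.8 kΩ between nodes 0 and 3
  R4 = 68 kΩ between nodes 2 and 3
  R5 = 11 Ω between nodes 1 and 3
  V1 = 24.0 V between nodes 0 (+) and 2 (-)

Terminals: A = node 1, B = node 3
Step 1 — V_th is the open-circuit voltage V_A - V_B (nothing connected across the terminals).
Nodal analysis, taking node 2 as the 0 V reference.
Source V1 fixes V_0 = 24 V.
KCL at each unknown node (sum of currents leaving = 0; resistances in Ω):
  Node 1: (V_1 - 24)/68000 + (V_1 - 0)/10 + (V_1 - V_3)/11 = 0
  Node 3: (V_3 - 24)/6800 + (V_3 - 0)/68000 + (V_3 - V_1)/11 = 0
Collecting terms (coefficients in siemens):
  0.1909·V_1 - 0.09091·V_3 = 0.0003529
  0.09107·V_3 - 0.09091·V_1 = 0.003529
Determinant D = (0.1909)(0.09107) - (-0.09091)(-0.09091) = 0.009123
V_1 = [(0.0003529)(0.09107) - (-0.09091)(0.003529)]/D = 0.03869 V
V_3 = [(0.1909)(0.003529) - (0.0003529)(-0.09091)]/D = 0.07738 V
V_th = V_1 - V_3 = 0.03869 - 0.07738 = -0.03869 V
Step 2 — R_th: zero the source — replace V1 by a short circuit (node 2 merges into node 0) — and find the resistance seen between A (node 1) and B (node 3).
Reduce the network between node 1 (A) and node 3 (B) by series/parallel combination:
  Rp1 = R1 ‖ R2 (parallel, both between nodes 0 and 1) = 1/(1/68000 + 1/10) = 9.999 Ω
  Rp2 = R3 ‖ R4 (parallel, both between nodes 0 and 3) = 1/(1/6800 + 1/68000) = 6182 Ω
  Rs1 = Rp1 + Rp2 (series, joined only at node 0) = 9.999 + 6182 = 6192 Ω
  Rp3 = R5 ‖ Rs1 (parallel, both between nodes 1 and 3) = 1/(1/11 + 1/6192) = 10.98 Ω
R_th = 10.98 Ω

Final answer: V_th = -0.03869 V, R_th = 10.98 Ω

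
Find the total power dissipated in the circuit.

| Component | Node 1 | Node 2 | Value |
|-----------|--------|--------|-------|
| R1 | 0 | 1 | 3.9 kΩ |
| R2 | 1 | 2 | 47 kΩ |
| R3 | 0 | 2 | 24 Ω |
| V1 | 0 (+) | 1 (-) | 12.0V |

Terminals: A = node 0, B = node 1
Nodal analysis, taking node 1 as the 0 V reference.
Source V1 fixes V_0 = 12 V.
KCL at each unknown node (sum of currents leaving = 0; resistances in Ω):
  Node 2: (V_2 - 0)/47000 + (V_2 - 12)/24 = 0
Collecting terms: 0.04169 × V_2 = 0.5  =>  V_2 = 11.99 V
Power in each resistor, P = (ΔV)²/R:
  P_R1 = (12 - 0)²/3900 = 0.03692 W
  P_R2 = (0 - 11.99)²/47000 = 0.003061 W
  P_R3 = (12 - 11.99)²/24 = 0.000001563 W
P_total = P_R1 + P_R2 + P_R3 = 0.03999 W

Final answer: 0.03999 W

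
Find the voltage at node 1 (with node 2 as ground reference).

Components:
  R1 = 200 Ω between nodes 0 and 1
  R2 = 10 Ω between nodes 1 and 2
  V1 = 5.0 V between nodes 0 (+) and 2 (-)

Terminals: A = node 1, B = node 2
Nodal analysis, taking node 2 as the 0 V reference.
Source V1 fixes V_0 = 5 V.
KCL at each unknown node (sum of currents leaving = 0; resistances in Ω):
  Node 1: (V_1 - 5)/200 + (V_1 - 0)/10 = 0
Collecting terms: 0.105 × V_1 = 0.025  =>  V_1 = 0.2381 V
The requested potential is V_1 = 0.2381 V.

Final answer: V_1 = 0.2381 V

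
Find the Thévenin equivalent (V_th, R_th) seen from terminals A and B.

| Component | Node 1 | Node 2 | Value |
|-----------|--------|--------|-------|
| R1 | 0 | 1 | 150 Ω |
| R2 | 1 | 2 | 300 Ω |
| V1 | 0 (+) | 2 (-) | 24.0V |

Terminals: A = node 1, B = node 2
Step 1 — V_th is the open-circuit voltage V_A - V_B (nothing connected across the terminals).
Nodal analysis, taking node 2 as the 0 V reference.
Source V1 fixes V_0 = 24 V.
KCL at each unknown node (sum of currents leaving = 0; resistances in Ω):
  Node 1: (V_1 - 24)/150 + (V_1 - 0)/300 = 0
Collecting terms: 0.01 × V_1 = 0.16  =>  V_1 = 16 V
V_th = V_1 - V_2 = 16 - 0 = 16 V
Step 2 — R_th: zero the source — replace V1 by a short circuit (node 2 merges into node 0) — and find the resistance seen between A (node 1) and B (node 0).
Reduce the network between node 1 (A) and node 0 (B) by series/parallel combination:
  Rp1 = R1 ‖ R2 (parallel, both between nodes 0 and 1) = 1/(1/150 + 1/300) = 100 Ω
R_th = 100 Ω

Final answer: V_th = 16 V, R_th = 100 Ω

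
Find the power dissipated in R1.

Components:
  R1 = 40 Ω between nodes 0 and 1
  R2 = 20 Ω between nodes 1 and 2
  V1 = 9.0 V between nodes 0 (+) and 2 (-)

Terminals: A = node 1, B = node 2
Nodal analysis, taking node 2 as the 0 V reference.
Source V1 fixes V_0 = 9 V.
KCL at each unknown node (sum of currents leaving = 0; resistances in Ω):
  Node 1: (V_1 - 9)/40 + (V_1 - 0)/20 = 0
Collecting terms: 0.075 × V_1 = 0.225  =>  V_1 = 3 V
I_R1 = (V_0 - V_1)/R1 = (9 - 3)/40 = 0.15 A
P_R1 = I_R1² × R1 = (0.15)² × 40 = 0.9 W

Final answer: 0.9 W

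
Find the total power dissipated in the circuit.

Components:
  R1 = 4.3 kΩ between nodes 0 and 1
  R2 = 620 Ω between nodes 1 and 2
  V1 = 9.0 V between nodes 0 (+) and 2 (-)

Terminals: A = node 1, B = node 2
Nodal analysis, taking node 2 as the 0 V reference.
Source V1 fixes V_0 = 9 V.
KCL at each unknown node (sum of currents leaving = 0; resistances in Ω):
  Node 1: (V_1 - 9)/4300 + (V_1 - 0)/620 = 0
Collecting terms: 0.001845 × V_1 = 0.002093  =>  V_1 = 1.134 V
Power in each resistor, P = (ΔV)²/R:
  P_R1 = (9 - 1.134)²/4300 = 0.01439 W
  P_R2 = (1.134 - 0)²/620 = 0.002075 W
P_total = P_R1 + P_R2 = 0.01646 W

Final answer: 0.01646 W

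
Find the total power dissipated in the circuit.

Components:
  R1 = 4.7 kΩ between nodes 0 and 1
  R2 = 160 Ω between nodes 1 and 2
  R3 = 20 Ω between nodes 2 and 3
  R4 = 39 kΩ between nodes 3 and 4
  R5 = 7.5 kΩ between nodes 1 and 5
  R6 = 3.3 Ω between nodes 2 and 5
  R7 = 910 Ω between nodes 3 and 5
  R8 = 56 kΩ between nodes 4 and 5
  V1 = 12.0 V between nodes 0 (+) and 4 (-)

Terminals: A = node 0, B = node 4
Nodal analysis, taking node 4 as the 0 V reference.
Source V1 fixes V_0 = 12 V.
KCL at each unknown node (sum of currents leaving = 0; resistances in Ω):
  Node 1: (V_1 - 12)/4700 + (V_1 - V_2)/160 + (V_1 - V_5)/7500 = 0
  Node 2: (V_2 - V_1)/160 + (V_2 - V_3)/20 + (V_2 - V_5)/3.3 = 0
  Node 3: (V_3 - V_2)/20 + (V_3 - 0)/39000 + (V_3 - V_5)/910 = 0
  Node 5: (V_5 - V_1)/7500 + (V_5 - V_2)/3.3 + (V_5 - V_3)/910 + (V_5 - 0)/56000 = 0
Collecting terms (coefficients in siemens):
  0.006596·V_1 - 0.00625·V_2 - 0.0001333·V_5 = 0.002553
  0.3593·V_2 - 0.00625·V_1 - 0.05·V_3 - 0.303·V_5 = 0
  0.05112·V_3 - 0.05·V_2 - 0.001099·V_5 = 0
  0.3043·V_5 - 0.0001333·V_1 - 0.303·V_2 - 0.001099·V_3 = 0
Solving these 4 simultaneous equations (Gaussian elimination) gives:
  V_1 = 9.975 V, V_2 = 9.908 V, V_3 = 9.903 V, V_5 = 9.907 V
Power in each resistor, P = (ΔV)²/R:
  P_R1 = (12 - 9.975)²/4700 = 0.0008724 W
  P_R2 = (9.975 - 9.908)²/160 = 0.00002846 W
  P_R3 = (9.908 - 9.903)²/20 = 0.000001241 W
  P_R4 = (9.903 - 0)²/39000 = 0.002514 W
  P_R5 = (9.975 - 9.907)²/7500 = 0.0000006174 W
  P_R6 = (9.908 - 9.907)²/3.3 = 0.00000009841 W
  P_R7 = (9.903 - 9.907)²/910 = 0.00000002139 W
  P_R8 = (0 - 9.907)²/56000 = 0.001753 W
P_total = P_R1 + P_R2 + P_R3 + P_R4 + P_R5 + P_R6 + P_R7 + P_R8 = 0.00517 W

Final answer: 0.00517 W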